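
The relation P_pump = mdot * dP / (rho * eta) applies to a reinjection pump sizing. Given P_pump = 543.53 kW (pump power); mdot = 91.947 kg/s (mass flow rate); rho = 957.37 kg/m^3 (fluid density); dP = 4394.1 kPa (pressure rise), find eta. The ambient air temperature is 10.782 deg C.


eta = mdot * dP / (rho * P_pump)
eta = 91.947 * 4394.1 / (957.37 * 543.53)
eta = 0.77643


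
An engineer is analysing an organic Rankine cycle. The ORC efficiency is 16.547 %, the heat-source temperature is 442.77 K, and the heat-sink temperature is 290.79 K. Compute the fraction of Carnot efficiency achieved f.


f = (eta_orc/100) / (1 - Tc/Th)
f = (16.547/100) / (1 - 290.79/442.77)
f = 0.48207


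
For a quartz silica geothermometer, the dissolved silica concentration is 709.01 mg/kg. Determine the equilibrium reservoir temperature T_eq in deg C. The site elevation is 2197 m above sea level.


T_eq = 1309 / (5.19 - log10(SiO2)) - 273.15
T_eq = 1309 / (5.19 - log10(709.01)) - 273.15
T_eq = 286.41 deg C


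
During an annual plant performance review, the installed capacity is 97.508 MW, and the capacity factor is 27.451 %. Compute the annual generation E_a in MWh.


E_a = CF / 100 * cap * 8760
E_a = 27.451 / 100 * 97.508 * 8760
E_a = 2.3448e+05 MWh


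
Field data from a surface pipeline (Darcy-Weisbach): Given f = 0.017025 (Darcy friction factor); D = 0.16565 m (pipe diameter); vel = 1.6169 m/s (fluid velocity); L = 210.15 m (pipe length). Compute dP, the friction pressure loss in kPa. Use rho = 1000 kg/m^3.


dP = f * (L/D) * (rho*vel^2/2) / 1000
dP = 0.017025 * (210.15/0.16565) * (1000*1.6169^2/2) / 1000
dP = 28.233 kPa


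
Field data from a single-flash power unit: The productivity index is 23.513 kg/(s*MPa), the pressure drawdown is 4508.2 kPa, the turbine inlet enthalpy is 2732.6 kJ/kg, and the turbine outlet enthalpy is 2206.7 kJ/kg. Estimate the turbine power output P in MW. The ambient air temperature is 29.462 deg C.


Step 1: mdot = PI * dP / 1000 = 23.513 * 4508.2 / 1000 = 106.0013 kg/s
Step 2: P = mdot*(h_in - h_out)/1000 = 106.0013*(2732.6 - 2206.7)/1000 = 55.746 MW
P = 55.746 MW


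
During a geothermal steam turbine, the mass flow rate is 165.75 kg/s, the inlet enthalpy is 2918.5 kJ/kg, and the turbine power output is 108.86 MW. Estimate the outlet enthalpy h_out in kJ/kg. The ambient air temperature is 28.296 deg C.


h_out = h_in - P * 1000 / mdot
h_out = 2918.5 - 108.86 * 1000 / 165.75
h_out = 2261.7 kJ/kg


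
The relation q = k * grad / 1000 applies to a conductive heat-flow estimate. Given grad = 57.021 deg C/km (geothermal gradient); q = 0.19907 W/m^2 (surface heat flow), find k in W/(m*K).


k = q * 1000 / grad
k = 0.19907 * 1000 / 57.021
k = 3.4912 W/(m*K)


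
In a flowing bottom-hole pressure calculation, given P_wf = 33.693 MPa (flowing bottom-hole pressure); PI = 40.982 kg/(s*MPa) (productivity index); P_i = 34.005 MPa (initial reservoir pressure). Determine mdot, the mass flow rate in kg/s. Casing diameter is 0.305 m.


mdot = (P_i - P_wf) * PI
mdot = (34.005 - 33.693) * 40.982
mdot = 12.786 kg/s


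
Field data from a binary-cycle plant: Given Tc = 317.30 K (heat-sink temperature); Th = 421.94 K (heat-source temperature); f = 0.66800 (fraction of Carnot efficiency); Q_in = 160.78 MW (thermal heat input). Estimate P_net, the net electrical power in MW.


Step 1: eta = (1 - Tc/Th)*f = (1 - 317.3/421.94)*0.668 = 0.1656622
Step 2: P_net = eta * Q_in = 0.1656622 * 160.78 = 26.635 MW
P_net = 26.635 MW


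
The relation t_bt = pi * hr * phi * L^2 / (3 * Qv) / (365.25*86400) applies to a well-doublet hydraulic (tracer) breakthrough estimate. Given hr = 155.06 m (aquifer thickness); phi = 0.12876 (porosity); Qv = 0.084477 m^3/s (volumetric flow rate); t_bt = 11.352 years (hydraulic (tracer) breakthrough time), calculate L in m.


L = sqrt(t_bt*365.25*86400*3*Qv / (pi*hr*phi))
L = sqrt(11.352*365.25*86400*3*0.084477 / (pi*155.06*0.12876))
L = 1203.1 m


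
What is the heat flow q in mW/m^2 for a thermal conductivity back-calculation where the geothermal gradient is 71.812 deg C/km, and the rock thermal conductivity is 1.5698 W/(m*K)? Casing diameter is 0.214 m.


q = k * grad / 1000
q = 1.5698 * 71.812 / 1000
q = 0.1127305 W/m^2
Convert: 0.1127305 W/m^2 * 1000.0 = 112.73 mW/m^2
q = 112.73 mW/m^2


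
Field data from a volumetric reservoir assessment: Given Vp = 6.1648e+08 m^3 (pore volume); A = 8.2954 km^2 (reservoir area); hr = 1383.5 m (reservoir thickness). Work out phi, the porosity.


phi = Vp / (A * 1e6 * hr)
phi = 6.1648e+08 / (8.2954 * 1e6 * 1383.5)
phi = 0.053716


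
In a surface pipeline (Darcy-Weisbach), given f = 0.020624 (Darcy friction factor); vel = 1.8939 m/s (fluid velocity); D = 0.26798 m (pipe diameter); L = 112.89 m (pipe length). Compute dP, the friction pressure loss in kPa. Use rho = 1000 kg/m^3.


dP = f * (L/D) * (rho*vel^2/2) / 1000
dP = 0.020624 * (112.89/0.26798) * (1000*1.8939^2/2) / 1000
dP = 15.582 kPa


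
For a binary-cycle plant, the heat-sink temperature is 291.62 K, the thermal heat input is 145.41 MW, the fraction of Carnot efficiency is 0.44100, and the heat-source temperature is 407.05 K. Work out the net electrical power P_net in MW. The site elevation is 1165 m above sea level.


Step 1: eta = (1 - Tc/Th)*f = (1 - 291.62/407.05)*0.441 = 0.1250574
Step 2: P_net = eta * Q_in = 0.1250574 * 145.41 = 18.185 MW
P_net = 18.185 MW


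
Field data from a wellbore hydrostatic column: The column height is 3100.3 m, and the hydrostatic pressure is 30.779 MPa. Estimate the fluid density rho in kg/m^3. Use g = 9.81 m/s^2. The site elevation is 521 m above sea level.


rho = P * 1e6 / (g * h)
rho = 30.779 * 1e6 / (9.81 * 3100.3)
rho = 1012.0 kg/m^3


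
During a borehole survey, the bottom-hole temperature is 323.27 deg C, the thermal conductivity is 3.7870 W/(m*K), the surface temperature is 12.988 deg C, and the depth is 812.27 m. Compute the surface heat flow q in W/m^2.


Step 1: grad = (T_d - T_surf)/d * 1000 = (323.27 - 12.988)/812.27 * 1000 = 381.9937 deg C/km
Step 2: q = k * grad / 1000 = 3.787 * 381.9937 / 1000 = 1.4466 W/m^2
q = 1.4466 W/m^2


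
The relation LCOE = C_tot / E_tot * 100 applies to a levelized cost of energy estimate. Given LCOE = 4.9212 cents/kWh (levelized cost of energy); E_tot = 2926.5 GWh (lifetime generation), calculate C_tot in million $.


C_tot = LCOE / 100 * E_tot
C_tot = 4.9212 / 100 * 2926.5
C_tot = 144.02 million $


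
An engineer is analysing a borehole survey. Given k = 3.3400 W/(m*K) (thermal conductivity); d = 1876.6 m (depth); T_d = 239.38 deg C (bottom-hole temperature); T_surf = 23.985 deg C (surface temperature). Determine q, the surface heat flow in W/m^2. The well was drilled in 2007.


Step 1: grad = (T_d - T_surf)/d * 1000 = (239.38 - 23.985)/1876.6 * 1000 = 114.7794 deg C/km
Step 2: q = k * grad / 1000 = 3.34 * 114.7794 / 1000 = 0.38336 W/m^2
q = 0.38336 W/m^2


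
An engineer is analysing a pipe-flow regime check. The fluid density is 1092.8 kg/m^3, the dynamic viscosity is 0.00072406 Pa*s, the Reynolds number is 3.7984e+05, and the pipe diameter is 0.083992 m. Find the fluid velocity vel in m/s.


vel = Re * mu / (rho * D)
vel = 3.7984e+05 * 0.00072406 / (1092.8 * 0.083992)
vel = 2.9964 m/s


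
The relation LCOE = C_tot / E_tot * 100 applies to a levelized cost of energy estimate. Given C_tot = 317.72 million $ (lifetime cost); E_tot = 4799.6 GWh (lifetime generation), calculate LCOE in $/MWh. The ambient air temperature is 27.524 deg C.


LCOE = C_tot / E_tot * 100
LCOE = 317.72 / 4799.6 * 100
LCOE = 6.619718 cents/kWh
Convert: 6.619718 cents/kWh * 10.0 = 66.197 $/MWh
LCOE = 66.197 $/MWh


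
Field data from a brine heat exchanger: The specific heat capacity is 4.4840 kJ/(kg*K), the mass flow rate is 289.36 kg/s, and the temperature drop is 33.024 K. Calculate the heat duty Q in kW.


Q = mdot * cp * dT / 1000
Q = 289.36 * 4.4840 * 33.024 / 1000
Q = 42.84832 MW
Convert: 42.84832 MW * 1000.0 = 42848 kW
Q = 42848 kW


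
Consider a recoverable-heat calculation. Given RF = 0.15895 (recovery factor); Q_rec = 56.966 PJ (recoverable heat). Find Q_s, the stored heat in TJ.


Q_s = Q_rec / RF
Q_s = 56.966 / 0.15895
Q_s = 358.3894 PJ
Convert: 358.3894 PJ * 1000.0 = 3.5839e+05 TJ
Q_s = 3.5839e+05 TJ


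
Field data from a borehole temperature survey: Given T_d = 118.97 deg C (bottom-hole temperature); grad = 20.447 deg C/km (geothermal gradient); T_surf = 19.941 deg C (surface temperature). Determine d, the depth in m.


d = (T_d - T_surf) / grad * 1000
d = (118.97 - 19.941) / 20.447 * 1000
d = 4843.2 m


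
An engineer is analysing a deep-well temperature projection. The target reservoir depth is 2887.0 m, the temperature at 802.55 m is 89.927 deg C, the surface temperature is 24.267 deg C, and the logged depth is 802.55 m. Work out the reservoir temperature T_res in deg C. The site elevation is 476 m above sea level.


Step 1: grad = (T_d1 - T_surf)/d1 * 1000 = (89.927 - 24.267)/802.55 * 1000 = 81.81422 deg C/km
Step 2: T_res = T_surf + grad*d2/1000 = 24.267 + 81.81422*2887.0/1000 = 260.46 deg C
T_res = 260.46 deg C


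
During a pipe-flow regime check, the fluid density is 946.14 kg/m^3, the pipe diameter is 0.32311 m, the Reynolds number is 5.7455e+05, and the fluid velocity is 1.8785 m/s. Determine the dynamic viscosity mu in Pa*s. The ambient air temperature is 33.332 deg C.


mu = rho * vel * D / Re
mu = 946.14 * 1.8785 * 0.32311 / 5.7455e+05
mu = 0.00099951 Pa*s


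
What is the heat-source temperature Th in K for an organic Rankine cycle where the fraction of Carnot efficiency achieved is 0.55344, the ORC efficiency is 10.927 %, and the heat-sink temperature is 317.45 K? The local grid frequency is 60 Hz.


Th = Tc / (1 - (eta_orc/100)/f)
Th = 317.45 / (1 - (10.927/100)/0.55344)
Th = 395.55 K


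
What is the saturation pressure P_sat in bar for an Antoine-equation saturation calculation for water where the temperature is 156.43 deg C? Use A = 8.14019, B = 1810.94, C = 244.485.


P_sat = 10^(A - B/(C + T)) / 760 * 0.101325
P_sat = 10^(8.14019 - 1810.94/(244.485 + 156.43)) / 760 * 0.101325
P_sat = 0.5598552 MPa
Convert: 0.5598552 MPa * 10.0 = 5.5986 bar
P_sat = 5.5986 bar


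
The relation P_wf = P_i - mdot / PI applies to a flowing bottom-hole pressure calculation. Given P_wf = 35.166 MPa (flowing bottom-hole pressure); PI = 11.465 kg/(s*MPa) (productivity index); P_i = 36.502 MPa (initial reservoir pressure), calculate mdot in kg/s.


mdot = (P_i - P_wf) * PI
mdot = (36.502 - 35.166) * 11.465
mdot = 15.317 kg/s


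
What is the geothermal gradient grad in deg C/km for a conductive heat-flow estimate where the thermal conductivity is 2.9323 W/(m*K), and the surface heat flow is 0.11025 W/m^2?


grad = q * 1000 / k
grad = 0.11025 * 1000 / 2.9323
grad = 37.598 deg C/km


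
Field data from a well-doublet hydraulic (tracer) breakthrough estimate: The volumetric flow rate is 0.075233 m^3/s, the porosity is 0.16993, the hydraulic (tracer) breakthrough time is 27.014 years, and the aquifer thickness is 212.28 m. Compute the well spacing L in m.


L = sqrt(t_bt*365.25*86400*3*Qv / (pi*hr*phi))
L = sqrt(27.014*365.25*86400*3*0.075233 / (pi*212.28*0.16993))
L = 1303.0 m


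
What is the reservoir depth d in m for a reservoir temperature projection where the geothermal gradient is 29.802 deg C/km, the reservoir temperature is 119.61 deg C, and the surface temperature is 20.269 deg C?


d = (T_res - T_surf) / grad * 1000
d = (119.61 - 20.269) / 29.802 * 1000
d = 3333.4 m


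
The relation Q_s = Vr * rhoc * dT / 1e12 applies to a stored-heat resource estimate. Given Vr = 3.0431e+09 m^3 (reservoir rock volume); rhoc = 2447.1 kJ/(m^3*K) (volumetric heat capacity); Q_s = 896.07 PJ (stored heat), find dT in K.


dT = Q_s * 1e12 / (Vr * rhoc)
dT = 896.07 * 1e12 / (3.0431e+09 * 2447.1)
dT = 120.33 K


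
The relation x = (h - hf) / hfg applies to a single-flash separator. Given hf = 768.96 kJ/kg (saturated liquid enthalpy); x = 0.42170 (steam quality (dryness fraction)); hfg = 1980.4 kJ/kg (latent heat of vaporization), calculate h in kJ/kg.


h = hf + x * hfg
h = 768.96 + 0.42170 * 1980.4
h = 1604.1 kJ/kg


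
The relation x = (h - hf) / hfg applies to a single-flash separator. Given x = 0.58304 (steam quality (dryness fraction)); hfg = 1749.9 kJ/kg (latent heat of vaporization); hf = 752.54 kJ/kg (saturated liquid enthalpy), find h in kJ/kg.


h = hf + x * hfg
h = 752.54 + 0.58304 * 1749.9
h = 1772.8 kJ/kg


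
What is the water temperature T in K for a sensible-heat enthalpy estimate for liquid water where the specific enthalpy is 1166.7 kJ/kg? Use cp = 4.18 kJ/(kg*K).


T = h / cp
T = 1166.7 / 4.18
T = 279.1148 deg C
Convert to K: 279.1148 + 273.15 = 552.26 K
T = 552.26 K


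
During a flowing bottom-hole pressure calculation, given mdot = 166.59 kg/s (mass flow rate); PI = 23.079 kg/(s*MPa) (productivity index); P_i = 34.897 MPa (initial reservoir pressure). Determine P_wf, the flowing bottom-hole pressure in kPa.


P_wf = P_i - mdot / PI
P_wf = 34.897 - 166.59 / 23.079
P_wf = 27.67875 MPa
Convert: 27.67875 MPa * 1000.0 = 27679 kPa
P_wf = 27679 kPa


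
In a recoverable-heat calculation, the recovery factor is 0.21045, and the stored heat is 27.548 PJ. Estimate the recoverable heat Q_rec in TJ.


Q_rec = Q_s * RF
Q_rec = 27.548 * 0.21045
Q_rec = 5.797477 PJ
Convert: 5.797477 PJ * 1000.0 = 5797.5 TJ
Q_rec = 5797.5 TJ


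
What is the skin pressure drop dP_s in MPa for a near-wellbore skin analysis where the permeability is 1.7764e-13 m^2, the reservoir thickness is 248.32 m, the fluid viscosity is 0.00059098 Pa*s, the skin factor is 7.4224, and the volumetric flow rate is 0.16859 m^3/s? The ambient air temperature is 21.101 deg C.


dP_s = S * q * mu / (2*pi*k*hr) / 1000
dP_s = 7.4224 * 0.16859 * 0.00059098 / (2*pi*1.7764e-13*248.32) / 1000
dP_s = 2668.189 kPa
Convert: 2668.189 kPa * 0.001 = 2.6682 MPa
dP_s = 2.6682 MPa


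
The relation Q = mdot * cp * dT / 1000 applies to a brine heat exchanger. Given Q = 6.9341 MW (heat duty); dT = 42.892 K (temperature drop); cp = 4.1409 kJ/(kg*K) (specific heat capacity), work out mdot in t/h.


mdot = Q * 1000 / (cp * dT)
mdot = 6.9341 * 1000 / (4.1409 * 42.892)
mdot = 39.04083 kg/s
Convert: 39.04083 kg/s * 3.6 = 140.55 t/h
mdot = 140.55 t/h


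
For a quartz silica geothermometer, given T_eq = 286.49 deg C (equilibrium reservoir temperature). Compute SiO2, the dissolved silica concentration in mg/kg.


SiO2 = 10^(5.19 - 1309/(T_eq + 273.15))
SiO2 = 10^(5.19 - 1309/(286.49 + 273.15))
SiO2 = 709.57 mg/kg


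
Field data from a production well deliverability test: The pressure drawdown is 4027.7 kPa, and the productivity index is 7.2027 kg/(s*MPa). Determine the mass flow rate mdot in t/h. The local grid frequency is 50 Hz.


mdot = PI * dP / 1000
mdot = 7.2027 * 4027.7 / 1000
mdot = 29.01031 kg/s
Convert: 29.01031 kg/s * 3.6 = 104.44 t/h
mdot = 104.44 t/h


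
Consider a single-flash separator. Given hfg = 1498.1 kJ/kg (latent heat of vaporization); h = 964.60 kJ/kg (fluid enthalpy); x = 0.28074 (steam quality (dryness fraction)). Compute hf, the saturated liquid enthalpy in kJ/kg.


hf = h - x * hfg
hf = 964.60 - 0.28074 * 1498.1
hf = 544.02 kJ/kg


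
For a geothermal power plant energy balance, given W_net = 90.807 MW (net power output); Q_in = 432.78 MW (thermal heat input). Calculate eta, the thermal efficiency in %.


eta = W_net / Q_in * 100
eta = 90.807 / 432.78 * 100
eta = 20.982 %


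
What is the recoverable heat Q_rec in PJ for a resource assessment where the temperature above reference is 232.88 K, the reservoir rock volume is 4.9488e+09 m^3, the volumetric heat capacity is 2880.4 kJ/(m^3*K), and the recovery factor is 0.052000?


Step 1: Q_s = Vr*rhoc*dT/1e12 = 4.9488e+09*2880.4*232.88/1e12 = 3319.593 PJ
Step 2: Q_rec = Q_s * RF = 3319.593 * 0.052 = 172.62 PJ
Q_rec = 172.62 PJ


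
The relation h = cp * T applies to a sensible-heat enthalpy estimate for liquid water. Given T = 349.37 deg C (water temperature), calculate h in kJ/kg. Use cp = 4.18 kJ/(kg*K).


h = cp * T
h = 4.18 * 349.37
h = 1460.4 kJ/kg


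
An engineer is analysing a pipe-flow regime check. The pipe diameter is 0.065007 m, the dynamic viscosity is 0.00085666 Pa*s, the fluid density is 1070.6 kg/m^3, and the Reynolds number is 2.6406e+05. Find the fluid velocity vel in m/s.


vel = Re * mu / (rho * D)
vel = 2.6406e+05 * 0.00085666 / (1070.6 * 0.065007)
vel = 3.2503 m/s


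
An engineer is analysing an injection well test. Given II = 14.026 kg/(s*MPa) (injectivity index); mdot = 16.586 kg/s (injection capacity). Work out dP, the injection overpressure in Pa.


dP = mdot * 1000 / II
dP = 16.586 * 1000 / 14.026
dP = 1182.518 kPa
Convert: 1182.518 kPa * 1000.0 = 1.1825e+06 Pa
dP = 1.1825e+06 Pa


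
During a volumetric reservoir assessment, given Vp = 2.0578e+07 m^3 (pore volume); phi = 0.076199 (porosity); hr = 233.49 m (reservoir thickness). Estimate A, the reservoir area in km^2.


A = Vp / (1e6 * hr * phi)
A = 2.0578e+07 / (1e6 * 233.49 * 0.076199)
A = 1.1566 km^2


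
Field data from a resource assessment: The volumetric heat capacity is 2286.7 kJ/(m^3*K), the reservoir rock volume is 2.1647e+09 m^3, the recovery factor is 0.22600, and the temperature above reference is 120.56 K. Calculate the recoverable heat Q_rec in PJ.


Step 1: Q_s = Vr*rhoc*dT/1e12 = 2.1647e+09*2286.7*120.56/1e12 = 596.7743 PJ
Step 2: Q_rec = Q_s * RF = 596.7743 * 0.226 = 134.87 PJ
Q_rec = 134.87 PJ


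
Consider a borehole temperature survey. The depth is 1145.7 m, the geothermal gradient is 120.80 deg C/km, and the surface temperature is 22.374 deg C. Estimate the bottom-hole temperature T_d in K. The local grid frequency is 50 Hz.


T_d = T_surf + grad * d / 1000
T_d = 22.374 + 120.80 * 1145.7 / 1000
T_d = 160.7746 deg C
Convert to K: 160.7746 + 273.15 = 433.92 K
T_d = 433.92 K


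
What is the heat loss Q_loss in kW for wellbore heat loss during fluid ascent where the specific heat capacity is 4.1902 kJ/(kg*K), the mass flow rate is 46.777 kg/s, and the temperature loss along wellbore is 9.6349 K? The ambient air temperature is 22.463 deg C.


Q_loss = mdot * cp * dT
Q_loss = 46.777 * 4.1902 * 9.6349
Q_loss = 1888.5 kW


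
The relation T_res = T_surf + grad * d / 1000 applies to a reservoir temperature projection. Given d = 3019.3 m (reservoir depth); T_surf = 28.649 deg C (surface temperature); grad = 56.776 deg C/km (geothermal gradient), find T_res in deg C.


T_res = T_surf + grad * d / 1000
T_res = 28.649 + 56.776 * 3019.3 / 1000
T_res = 200.07 deg C


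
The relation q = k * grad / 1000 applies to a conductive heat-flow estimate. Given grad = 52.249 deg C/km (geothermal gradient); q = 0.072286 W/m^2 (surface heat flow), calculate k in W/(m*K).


k = q * 1000 / grad
k = 0.072286 * 1000 / 52.249
k = 1.3835 W/(m*K)


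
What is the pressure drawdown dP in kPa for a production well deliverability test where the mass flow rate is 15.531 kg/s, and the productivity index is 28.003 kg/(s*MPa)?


dP = mdot * 1000 / PI
dP = 15.531 * 1000 / 28.003
dP = 554.62 kPa


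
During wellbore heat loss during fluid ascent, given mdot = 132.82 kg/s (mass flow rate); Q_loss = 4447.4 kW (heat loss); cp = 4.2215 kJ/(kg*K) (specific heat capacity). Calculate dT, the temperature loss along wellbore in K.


dT = Q_loss / (mdot * cp)
dT = 4447.4 / (132.82 * 4.2215)
dT = 7.9319 K


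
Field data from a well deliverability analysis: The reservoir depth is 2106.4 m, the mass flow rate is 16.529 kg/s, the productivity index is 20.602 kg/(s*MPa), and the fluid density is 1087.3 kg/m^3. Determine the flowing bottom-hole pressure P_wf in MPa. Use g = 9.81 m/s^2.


Step 1: P_i = rho*g*h/1e6 = 1087.3*9.81*2106.4/1e6 = 22.46773 MPa
Step 2: P_wf = P_i - mdot/PI = 22.46773 - 16.529/20.602 = 21.665 MPa
P_wf = 21.665 MPa


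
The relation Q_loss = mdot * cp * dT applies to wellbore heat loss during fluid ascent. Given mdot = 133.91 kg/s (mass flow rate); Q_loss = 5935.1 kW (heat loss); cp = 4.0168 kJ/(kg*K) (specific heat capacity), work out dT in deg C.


dT = Q_loss / (mdot * cp)
dT = 5935.1 / (133.91 * 4.0168)
dT = 11.03405 K
Convert (temperature difference, 1 K = 1 deg C): 11.03405 K = 11.03405 deg C
dT = 11.034 deg C


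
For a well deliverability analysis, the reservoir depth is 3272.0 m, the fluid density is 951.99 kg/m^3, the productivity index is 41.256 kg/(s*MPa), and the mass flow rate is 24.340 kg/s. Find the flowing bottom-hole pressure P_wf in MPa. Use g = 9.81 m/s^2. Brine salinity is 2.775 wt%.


Step 1: P_i = rho*g*h/1e6 = 951.99*9.81*3272.0/1e6 = 30.55728 MPa
Step 2: P_wf = P_i - mdot/PI = 30.55728 - 24.34/41.256 = 29.967 MPa
P_wf = 29.967 MPa


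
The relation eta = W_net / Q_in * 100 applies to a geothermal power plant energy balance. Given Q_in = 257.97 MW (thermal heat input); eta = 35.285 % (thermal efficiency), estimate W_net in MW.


W_net = eta / 100 * Q_in
W_net = 35.285 / 100 * 257.97
W_net = 91.025 MW


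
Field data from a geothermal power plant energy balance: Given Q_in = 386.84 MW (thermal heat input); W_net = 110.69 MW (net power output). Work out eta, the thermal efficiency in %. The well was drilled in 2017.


eta = W_net / Q_in * 100
eta = 110.69 / 386.84 * 100
eta = 28.614 %


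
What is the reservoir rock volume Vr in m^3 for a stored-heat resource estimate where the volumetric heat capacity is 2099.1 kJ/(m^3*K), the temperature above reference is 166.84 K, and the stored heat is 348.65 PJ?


Vr = Q_s * 1e12 / (rhoc * dT)
Vr = 348.65 * 1e12 / (2099.1 * 166.84)
Vr = 9.9553e+08 m^3


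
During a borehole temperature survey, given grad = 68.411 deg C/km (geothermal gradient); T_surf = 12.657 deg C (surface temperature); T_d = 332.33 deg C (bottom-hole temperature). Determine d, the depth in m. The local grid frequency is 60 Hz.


d = (T_d - T_surf) / grad * 1000
d = (332.33 - 12.657) / 68.411 * 1000
d = 4672.8 m


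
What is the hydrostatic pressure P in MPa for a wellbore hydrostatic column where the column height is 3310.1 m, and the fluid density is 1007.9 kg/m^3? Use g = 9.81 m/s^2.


P = rho * g * h / 1e6
P = 1007.9 * 9.81 * 3310.1 / 1e6
P = 32.729 MPa


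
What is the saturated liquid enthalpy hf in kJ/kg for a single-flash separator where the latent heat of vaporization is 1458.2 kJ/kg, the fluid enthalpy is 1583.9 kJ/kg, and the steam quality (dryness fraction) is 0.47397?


hf = h - x * hfg
hf = 1583.9 - 0.47397 * 1458.2
hf = 892.76 kJ/kg


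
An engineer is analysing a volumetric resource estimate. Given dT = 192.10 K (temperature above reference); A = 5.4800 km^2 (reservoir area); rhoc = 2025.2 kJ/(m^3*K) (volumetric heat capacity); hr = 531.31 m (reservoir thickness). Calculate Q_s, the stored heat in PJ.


Step 1: Vr = A*1e6*hr = 5.48*1e6*531.31 = 2.911579e+09 m^3
Step 2: Q_s = Vr*rhoc*dT/1e12 = 2.911579e+09*2025.2*192.1/1e12 = 1132.7 PJ
Q_s = 1132.7 PJ


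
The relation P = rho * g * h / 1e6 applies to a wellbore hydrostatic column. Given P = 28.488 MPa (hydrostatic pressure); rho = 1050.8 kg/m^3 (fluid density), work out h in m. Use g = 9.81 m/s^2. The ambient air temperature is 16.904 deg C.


h = P * 1e6 / (g * rho)
h = 28.488 * 1e6 / (9.81 * 1050.8)
h = 2763.6 m


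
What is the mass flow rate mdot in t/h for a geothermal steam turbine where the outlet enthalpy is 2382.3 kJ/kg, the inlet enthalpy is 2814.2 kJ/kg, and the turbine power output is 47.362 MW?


mdot = P * 1000 / (h_in - h_out)
mdot = 47.362 * 1000 / (2814.2 - 2382.3)
mdot = 109.6596 kg/s
Convert: 109.6596 kg/s * 3.6 = 394.77 t/h
mdot = 394.77 t/h


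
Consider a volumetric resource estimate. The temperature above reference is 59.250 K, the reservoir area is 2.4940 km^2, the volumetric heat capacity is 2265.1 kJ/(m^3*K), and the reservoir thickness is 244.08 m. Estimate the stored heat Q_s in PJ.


Step 1: Vr = A*1e6*hr = 2.494*1e6*244.08 = 6.087355e+08 m^3
Step 2: Q_s = Vr*rhoc*dT/1e12 = 6.087355e+08*2265.1*59.25/1e12 = 81.697 PJ
Q_s = 81.697 PJ


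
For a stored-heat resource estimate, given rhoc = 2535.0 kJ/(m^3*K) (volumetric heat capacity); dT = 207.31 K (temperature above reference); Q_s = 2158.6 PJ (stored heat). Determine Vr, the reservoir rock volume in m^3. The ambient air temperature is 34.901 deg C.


Vr = Q_s * 1e12 / (rhoc * dT)
Vr = 2158.6 * 1e12 / (2535.0 * 207.31)
Vr = 4.1075e+09 m^3


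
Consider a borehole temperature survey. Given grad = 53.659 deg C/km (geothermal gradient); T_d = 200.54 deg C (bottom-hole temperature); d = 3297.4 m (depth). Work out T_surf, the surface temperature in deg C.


T_surf = T_d - grad * d / 1000
T_surf = 200.54 - 53.659 * 3297.4 / 1000
T_surf = 23.605 deg C


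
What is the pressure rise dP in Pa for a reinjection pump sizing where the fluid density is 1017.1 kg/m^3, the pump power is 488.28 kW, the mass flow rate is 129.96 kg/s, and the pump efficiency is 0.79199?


dP = P_pump * rho * eta / mdot
dP = 488.28 * 1017.1 * 0.79199 / 129.96
dP = 3026.513 kPa
Convert: 3026.513 kPa * 1000.0 = 3.0265e+06 Pa
dP = 3.0265e+06 Pa


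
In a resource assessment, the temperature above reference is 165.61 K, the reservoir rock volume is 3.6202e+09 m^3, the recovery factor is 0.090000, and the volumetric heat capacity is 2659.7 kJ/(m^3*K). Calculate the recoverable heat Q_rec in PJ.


Step 1: Q_s = Vr*rhoc*dT/1e12 = 3.6202e+09*2659.7*165.61/1e12 = 1594.600 PJ
Step 2: Q_rec = Q_s * RF = 1594.600 * 0.09 = 143.51 PJ
Q_rec = 143.51 PJ


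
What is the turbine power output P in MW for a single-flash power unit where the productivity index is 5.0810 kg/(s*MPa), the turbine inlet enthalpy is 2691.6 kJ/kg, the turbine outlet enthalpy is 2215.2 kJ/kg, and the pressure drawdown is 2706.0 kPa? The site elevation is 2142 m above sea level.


Step 1: mdot = PI * dP / 1000 = 5.081 * 2706.0 / 1000 = 13.74919 kg/s
Step 2: P = mdot*(h_in - h_out)/1000 = 13.74919*(2691.6 - 2215.2)/1000 = 6.5501 MW
P = 6.5501 MW


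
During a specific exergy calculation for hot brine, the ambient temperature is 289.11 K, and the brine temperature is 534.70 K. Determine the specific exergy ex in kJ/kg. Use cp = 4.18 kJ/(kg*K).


ex = cp * ((T_b - T_0) - T_0 * ln(T_b/T_0))
ex = 4.18 * ((534.70 - 289.11) - 289.11 * ln(534.70/289.11))
ex = 283.47 kJ/kg


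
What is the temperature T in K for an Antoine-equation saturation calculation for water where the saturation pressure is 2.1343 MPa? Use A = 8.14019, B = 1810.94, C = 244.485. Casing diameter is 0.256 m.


T = B / (A - log10(P_sat * 760 / 0.101325)) - C
T = 1810.94 / (8.14019 - log10(2.1343 * 760 / 0.101325)) - 244.485
T = 215.6305 deg C
Convert to K: 215.6305 + 273.15 = 488.78 K
T = 488.78 K


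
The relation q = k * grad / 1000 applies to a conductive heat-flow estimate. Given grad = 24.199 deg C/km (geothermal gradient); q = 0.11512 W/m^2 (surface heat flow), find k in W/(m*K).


k = q * 1000 / grad
k = 0.11512 * 1000 / 24.199
k = 4.7572 W/(m*K)


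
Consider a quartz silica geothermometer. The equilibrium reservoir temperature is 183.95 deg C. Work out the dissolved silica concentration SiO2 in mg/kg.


SiO2 = 10^(5.19 - 1309/(T_eq + 273.15))
SiO2 = 10^(5.19 - 1309/(183.95 + 273.15))
SiO2 = 211.98 mg/kg


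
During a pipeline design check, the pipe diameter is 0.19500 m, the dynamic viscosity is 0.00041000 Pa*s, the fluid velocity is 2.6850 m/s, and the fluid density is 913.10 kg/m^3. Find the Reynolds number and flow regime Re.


Step 1: Re = rho*vel*D/mu = 913.1*2.685*0.195/0.00041 = 1.1660e+06
Step 2: Re = 1.1660e+06 > 4000, so flow is turbulent.
Re = 1.1660e+06 (turbulent)


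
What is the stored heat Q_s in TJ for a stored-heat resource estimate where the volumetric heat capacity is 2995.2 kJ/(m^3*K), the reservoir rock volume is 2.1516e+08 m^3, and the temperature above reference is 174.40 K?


Q_s = Vr * rhoc * dT / 1e12
Q_s = 2.1516e+08 * 2995.2 * 174.40 / 1e12
Q_s = 112.3916 PJ
Convert: 112.3916 PJ * 1000.0 = 1.1239e+05 TJ
Q_s = 1.1239e+05 TJ


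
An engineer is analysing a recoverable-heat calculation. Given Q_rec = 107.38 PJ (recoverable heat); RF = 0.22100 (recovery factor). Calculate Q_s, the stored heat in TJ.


Q_s = Q_rec / RF
Q_s = 107.38 / 0.22100
Q_s = 485.8824 PJ
Convert: 485.8824 PJ * 1000.0 = 4.8588e+05 TJ
Q_s = 4.8588e+05 TJ


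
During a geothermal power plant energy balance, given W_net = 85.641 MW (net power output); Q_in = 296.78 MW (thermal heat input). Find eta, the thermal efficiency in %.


eta = W_net / Q_in * 100
eta = 85.641 / 296.78 * 100
eta = 28.857 %


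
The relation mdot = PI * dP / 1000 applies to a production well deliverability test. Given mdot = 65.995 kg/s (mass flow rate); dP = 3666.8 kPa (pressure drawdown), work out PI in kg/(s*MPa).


PI = mdot * 1000 / dP
PI = 65.995 * 1000 / 3666.8
PI = 17.998 kg/(s*MPa)


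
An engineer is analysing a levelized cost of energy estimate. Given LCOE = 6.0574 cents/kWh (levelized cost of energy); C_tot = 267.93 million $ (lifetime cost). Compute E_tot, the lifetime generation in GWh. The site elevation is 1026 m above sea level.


E_tot = C_tot / LCOE * 100
E_tot = 267.93 / 6.0574 * 100
E_tot = 4423.2 GWh


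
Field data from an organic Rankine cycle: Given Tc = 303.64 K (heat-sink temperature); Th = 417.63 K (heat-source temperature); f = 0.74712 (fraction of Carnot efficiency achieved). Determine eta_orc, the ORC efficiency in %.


eta_orc = (1 - Tc/Th) * f * 100
eta_orc = (1 - 303.64/417.63) * 0.74712 * 100
eta_orc = 20.392 %


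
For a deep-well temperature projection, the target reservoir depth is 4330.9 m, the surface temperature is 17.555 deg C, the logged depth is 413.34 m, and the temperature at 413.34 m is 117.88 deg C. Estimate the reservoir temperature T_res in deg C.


Step 1: grad = (T_d1 - T_surf)/d1 * 1000 = (117.88 - 17.555)/413.34 * 1000 = 242.7179 deg C/km
Step 2: T_res = T_surf + grad*d2/1000 = 17.555 + 242.7179*4330.9/1000 = 1068.7 deg C
T_res = 1068.7 deg C


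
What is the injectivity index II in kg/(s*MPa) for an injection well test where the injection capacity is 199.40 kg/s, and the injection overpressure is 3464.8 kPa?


II = mdot * 1000 / dP
II = 199.40 * 1000 / 3464.8
II = 57.550 kg/(s*MPa)


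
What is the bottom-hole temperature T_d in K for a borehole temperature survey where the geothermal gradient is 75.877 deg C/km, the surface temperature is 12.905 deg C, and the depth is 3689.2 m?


T_d = T_surf + grad * d / 1000
T_d = 12.905 + 75.877 * 3689.2 / 1000
T_d = 292.8304 deg C
Convert to K: 292.8304 + 273.15 = 565.98 K
T_d = 565.98 K


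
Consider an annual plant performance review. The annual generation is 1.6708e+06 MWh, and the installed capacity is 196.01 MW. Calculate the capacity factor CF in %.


CF = E_a / (cap * 8760) * 100
CF = 1.6708e+06 / (196.01 * 8760) * 100
CF = 97.307 %


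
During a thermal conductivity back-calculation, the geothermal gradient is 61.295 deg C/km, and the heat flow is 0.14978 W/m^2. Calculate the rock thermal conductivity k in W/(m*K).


k = q / (grad / 1000)
k = 0.14978 / (61.295 / 1000)
k = 2.4436 W/(m*K)


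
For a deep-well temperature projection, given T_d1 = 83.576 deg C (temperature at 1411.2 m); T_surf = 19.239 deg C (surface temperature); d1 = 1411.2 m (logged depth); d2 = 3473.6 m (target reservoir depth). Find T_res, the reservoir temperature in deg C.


Step 1: grad = (T_d1 - T_surf)/d1 * 1000 = (83.576 - 19.239)/1411.2 * 1000 = 45.59028 deg C/km
Step 2: T_res = T_surf + grad*d2/1000 = 19.239 + 45.59028*3473.6/1000 = 177.60 deg C
T_res = 177.60 deg C


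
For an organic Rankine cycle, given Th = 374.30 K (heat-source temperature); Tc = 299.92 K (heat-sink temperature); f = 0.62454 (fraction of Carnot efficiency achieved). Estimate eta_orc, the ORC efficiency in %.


eta_orc = (1 - Tc/Th) * f * 100
eta_orc = (1 - 299.92/374.30) * 0.62454 * 100
eta_orc = 12.411 %


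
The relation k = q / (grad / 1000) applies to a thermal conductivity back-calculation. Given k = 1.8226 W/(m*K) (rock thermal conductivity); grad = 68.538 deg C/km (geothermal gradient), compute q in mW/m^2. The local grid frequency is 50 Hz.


q = k * grad / 1000
q = 1.8226 * 68.538 / 1000
q = 0.1249174 W/m^2
Convert: 0.1249174 W/m^2 * 1000.0 = 124.92 mW/m^2
q = 124.92 mW/m^2


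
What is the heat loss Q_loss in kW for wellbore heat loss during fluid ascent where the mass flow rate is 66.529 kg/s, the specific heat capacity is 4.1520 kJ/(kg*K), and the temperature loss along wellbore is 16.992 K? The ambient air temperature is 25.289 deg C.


Q_loss = mdot * cp * dT
Q_loss = 66.529 * 4.1520 * 16.992
Q_loss = 4693.7 kW


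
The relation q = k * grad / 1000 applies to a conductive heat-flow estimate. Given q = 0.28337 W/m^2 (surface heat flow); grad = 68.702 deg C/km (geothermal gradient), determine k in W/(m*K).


k = q * 1000 / grad
k = 0.28337 * 1000 / 68.702
k = 4.1246 W/(m*K)


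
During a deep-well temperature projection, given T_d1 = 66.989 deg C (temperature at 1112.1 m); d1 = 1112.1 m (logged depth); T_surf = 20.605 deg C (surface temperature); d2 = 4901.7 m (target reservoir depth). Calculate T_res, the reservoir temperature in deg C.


Step 1: grad = (T_d1 - T_surf)/d1 * 1000 = (66.989 - 20.605)/1112.1 * 1000 = 41.70848 deg C/km
Step 2: T_res = T_surf + grad*d2/1000 = 20.605 + 41.70848*4901.7/1000 = 225.05 deg C
T_res = 225.05 deg C


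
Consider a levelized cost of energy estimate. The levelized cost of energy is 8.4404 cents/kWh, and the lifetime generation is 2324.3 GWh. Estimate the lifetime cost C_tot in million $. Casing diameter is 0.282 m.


C_tot = LCOE / 100 * E_tot
C_tot = 8.4404 / 100 * 2324.3
C_tot = 196.18 million $


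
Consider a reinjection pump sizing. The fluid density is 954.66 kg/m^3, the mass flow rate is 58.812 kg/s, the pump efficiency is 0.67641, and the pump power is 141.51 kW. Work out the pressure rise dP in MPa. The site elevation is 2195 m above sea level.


dP = P_pump * rho * eta / mdot
dP = 141.51 * 954.66 * 0.67641 / 58.812
dP = 1553.746 kPa
Convert: 1553.746 kPa * 0.001 = 1.5537 MPa
dP = 1.5537 MPa


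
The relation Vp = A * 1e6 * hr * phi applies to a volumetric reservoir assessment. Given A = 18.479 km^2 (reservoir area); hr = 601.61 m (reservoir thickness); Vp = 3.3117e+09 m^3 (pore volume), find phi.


phi = Vp / (A * 1e6 * hr)
phi = 3.3117e+09 / (18.479 * 1e6 * 601.61)
phi = 0.29789


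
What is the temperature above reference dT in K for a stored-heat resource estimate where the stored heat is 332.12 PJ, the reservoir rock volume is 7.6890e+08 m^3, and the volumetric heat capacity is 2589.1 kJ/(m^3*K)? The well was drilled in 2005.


dT = Q_s * 1e12 / (Vr * rhoc)
dT = 332.12 * 1e12 / (7.6890e+08 * 2589.1)
dT = 166.83 K


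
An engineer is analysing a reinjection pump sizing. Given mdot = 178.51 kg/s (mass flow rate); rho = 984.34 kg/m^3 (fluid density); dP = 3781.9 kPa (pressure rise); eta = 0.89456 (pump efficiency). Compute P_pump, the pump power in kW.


P_pump = mdot * dP / (rho * eta)
P_pump = 178.51 * 3781.9 / (984.34 * 0.89456)
P_pump = 766.69 kW


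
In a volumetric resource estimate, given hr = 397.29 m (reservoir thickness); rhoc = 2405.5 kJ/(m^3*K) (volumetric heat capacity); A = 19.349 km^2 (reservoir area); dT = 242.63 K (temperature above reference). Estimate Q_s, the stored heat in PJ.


Step 1: Vr = A*1e6*hr = 19.349*1e6*397.29 = 7.687164e+09 m^3
Step 2: Q_s = Vr*rhoc*dT/1e12 = 7.687164e+09*2405.5*242.63/1e12 = 4486.6 PJ
Q_s = 4486.6 PJ


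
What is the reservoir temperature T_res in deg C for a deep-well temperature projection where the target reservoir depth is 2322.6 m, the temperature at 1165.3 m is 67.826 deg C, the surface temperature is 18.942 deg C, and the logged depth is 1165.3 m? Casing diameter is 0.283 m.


Step 1: grad = (T_d1 - T_surf)/d1 * 1000 = (67.826 - 18.942)/1165.3 * 1000 = 41.94971 deg C/km
Step 2: T_res = T_surf + grad*d2/1000 = 18.942 + 41.94971*2322.6/1000 = 116.37 deg C
T_res = 116.37 deg C


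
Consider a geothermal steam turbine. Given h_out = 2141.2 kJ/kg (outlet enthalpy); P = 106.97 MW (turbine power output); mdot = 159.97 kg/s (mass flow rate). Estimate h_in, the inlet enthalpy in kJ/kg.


h_in = h_out + P * 1000 / mdot
h_in = 2141.2 + 106.97 * 1000 / 159.97
h_in = 2809.9 kJ/kg


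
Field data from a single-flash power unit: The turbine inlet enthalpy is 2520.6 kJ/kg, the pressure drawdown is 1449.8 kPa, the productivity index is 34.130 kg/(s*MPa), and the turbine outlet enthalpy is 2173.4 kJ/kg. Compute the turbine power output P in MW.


Step 1: mdot = PI * dP / 1000 = 34.13 * 1449.8 / 1000 = 49.48167 kg/s
Step 2: P = mdot*(h_in - h_out)/1000 = 49.48167*(2520.6 - 2173.4)/1000 = 17.180 MW
P = 17.180 MW


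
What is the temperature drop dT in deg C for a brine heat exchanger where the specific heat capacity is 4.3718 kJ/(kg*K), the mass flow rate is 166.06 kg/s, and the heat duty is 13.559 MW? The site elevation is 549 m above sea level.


dT = Q * 1000 / (mdot * cp)
dT = 13.559 * 1000 / (166.06 * 4.3718)
dT = 18.67679 K
Convert (temperature difference, 1 K = 1 deg C): 18.67679 K = 18.67679 deg C
dT = 18.677 deg C


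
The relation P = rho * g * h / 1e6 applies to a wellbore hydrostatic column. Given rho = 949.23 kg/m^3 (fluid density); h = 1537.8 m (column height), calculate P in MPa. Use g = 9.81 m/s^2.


P = rho * g * h / 1e6
P = 949.23 * 9.81 * 1537.8 / 1e6
P = 14.320 MPa


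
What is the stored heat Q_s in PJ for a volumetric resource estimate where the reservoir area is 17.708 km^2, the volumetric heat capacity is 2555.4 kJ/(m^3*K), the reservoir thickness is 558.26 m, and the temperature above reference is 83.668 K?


Step 1: Vr = A*1e6*hr = 17.708*1e6*558.26 = 9.885668e+09 m^3
Step 2: Q_s = Vr*rhoc*dT/1e12 = 9.885668e+09*2555.4*83.668/1e12 = 2113.6 PJ
Q_s = 2113.6 PJ


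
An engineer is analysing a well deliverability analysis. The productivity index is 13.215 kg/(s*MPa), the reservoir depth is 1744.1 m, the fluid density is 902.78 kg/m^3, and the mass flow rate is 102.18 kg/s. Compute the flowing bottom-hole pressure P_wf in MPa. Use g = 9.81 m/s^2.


Step 1: P_i = rho*g*h/1e6 = 902.78*9.81*1744.1/1e6 = 15.44622 MPa
Step 2: P_wf = P_i - mdot/PI = 15.44622 - 102.18/13.215 = 7.7141 MPa
P_wf = 7.7141 MPa


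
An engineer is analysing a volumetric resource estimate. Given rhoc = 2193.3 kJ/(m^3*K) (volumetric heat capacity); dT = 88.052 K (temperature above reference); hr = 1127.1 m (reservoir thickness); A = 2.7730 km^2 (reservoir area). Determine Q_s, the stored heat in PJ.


Step 1: Vr = A*1e6*hr = 2.773*1e6*1127.1 = 3.125448e+09 m^3
Step 2: Q_s = Vr*rhoc*dT/1e12 = 3.125448e+09*2193.3*88.052/1e12 = 603.60 PJ
Q_s = 603.60 PJ


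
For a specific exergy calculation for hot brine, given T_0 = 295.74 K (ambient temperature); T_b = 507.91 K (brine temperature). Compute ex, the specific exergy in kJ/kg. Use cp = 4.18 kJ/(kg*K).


ex = cp * ((T_b - T_0) - T_0 * ln(T_b/T_0))
ex = 4.18 * ((507.91 - 295.74) - 295.74 * ln(507.91/295.74))
ex = 218.31 kJ/kg


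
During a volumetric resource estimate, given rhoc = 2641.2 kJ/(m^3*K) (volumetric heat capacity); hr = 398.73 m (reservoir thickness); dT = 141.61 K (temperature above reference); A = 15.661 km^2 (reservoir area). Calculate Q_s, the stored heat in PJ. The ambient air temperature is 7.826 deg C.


Step 1: Vr = A*1e6*hr = 15.661*1e6*398.73 = 6.244511e+09 m^3
Step 2: Q_s = Vr*rhoc*dT/1e12 = 6.244511e+09*2641.2*141.61/1e12 = 2335.6 PJ
Q_s = 2335.6 PJ


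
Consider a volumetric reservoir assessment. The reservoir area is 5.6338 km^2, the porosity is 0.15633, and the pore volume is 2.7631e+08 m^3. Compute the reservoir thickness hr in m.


hr = Vp / (A * 1e6 * phi)
hr = 2.7631e+08 / (5.6338 * 1e6 * 0.15633)
hr = 313.73 m


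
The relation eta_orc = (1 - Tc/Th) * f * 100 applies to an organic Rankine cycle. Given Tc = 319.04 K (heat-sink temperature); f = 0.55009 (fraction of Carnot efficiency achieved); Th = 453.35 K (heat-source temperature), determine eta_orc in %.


eta_orc = (1 - Tc/Th) * f * 100
eta_orc = (1 - 319.04/453.35) * 0.55009 * 100
eta_orc = 16.297 %
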